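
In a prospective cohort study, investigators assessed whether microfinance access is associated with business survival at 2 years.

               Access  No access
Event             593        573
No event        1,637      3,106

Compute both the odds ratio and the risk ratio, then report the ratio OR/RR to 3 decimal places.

Reading the table with exposure as columns: a = 593 (Access, case), b = 1637 (Access, non-case), c = 573 (No access, case), d = 3106.
OR = (593·3106)/(1637·573) = 1841858/938001 = 1.96360
Risk in exposed = 593/2230 = 0.26592; risk in unexposed = 573/3679 = 0.15575; RR = 1.70736
OR/RR = 1.96360 / 1.70736 = 1.15008
The outcome is not rare, so the OR lies further from 1 than the RR.

1.150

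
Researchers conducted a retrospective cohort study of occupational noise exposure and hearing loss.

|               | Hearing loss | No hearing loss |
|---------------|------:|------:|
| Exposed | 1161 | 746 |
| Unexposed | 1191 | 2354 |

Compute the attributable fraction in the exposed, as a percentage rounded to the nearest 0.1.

Cells: a = 1161, b = 746, c = 1191, d = 2354.
Risk in exposed = 1161/1907 = 0.60881; risk in unexposed = 1191/3545 = 0.33597.
RR = 0.60881/0.33597 = 1.81212
AR% = (RR − 1)/RR × 100 = (1.81212 − 1)/1.81212 × 100 = 44.8159%

44.8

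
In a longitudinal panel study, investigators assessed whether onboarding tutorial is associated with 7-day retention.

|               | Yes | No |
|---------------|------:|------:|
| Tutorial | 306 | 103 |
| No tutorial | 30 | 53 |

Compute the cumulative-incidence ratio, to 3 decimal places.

2.070

Cells: a = 306, b = 103, c = 30, d = 53.
Risk in exposed = 306/409 = 0.74817; risk in unexposed = 30/83 = 0.36145.
RR = 0.74817 / 0.36145 = 2.06993
The risk among the exposed is 2.07 times that among the unexposed.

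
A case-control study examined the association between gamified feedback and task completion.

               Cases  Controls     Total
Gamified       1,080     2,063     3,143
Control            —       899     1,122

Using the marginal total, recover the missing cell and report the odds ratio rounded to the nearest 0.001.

The missing cell is in the unexposed row: 1122 − 899 = 223.
So a = 1080, b = 2063, c = 223, d = 899.
OR = (a·d)/(b·c) = (1080 × 899) / (2063 × 223) = 970920 / 460049 = 2.11047

2.110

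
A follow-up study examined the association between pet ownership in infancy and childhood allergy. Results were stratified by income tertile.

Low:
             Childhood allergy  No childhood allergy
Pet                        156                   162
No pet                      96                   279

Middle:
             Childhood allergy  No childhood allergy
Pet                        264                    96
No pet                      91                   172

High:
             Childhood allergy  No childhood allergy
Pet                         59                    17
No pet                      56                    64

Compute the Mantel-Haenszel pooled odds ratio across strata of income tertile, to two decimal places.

OR_MH = Σ(aᵢdᵢ/nᵢ) / Σ(bᵢcᵢ/nᵢ), where nᵢ is the stratum total.
Stratum 1 (Low): n = 693; a·d/n = 156·279/693 = 62.8052; b·c/n = 162·96/693 = 22.4416
Stratum 2 (Middle): n = 623; a·d/n = 264·172/623 = 72.8860; b·c/n = 96·91/623 = 14.0225
Stratum 3 (High): n = 196; a·d/n = 59·64/196 = 19.2653; b·c/n = 17·56/196 = 4.8571
OR_MH = (62.8052 + 72.8860 + 19.2653) / (22.4416 + 14.0225 + 4.8571) = 154.9565 / 41.3212 = 3.75005

3.75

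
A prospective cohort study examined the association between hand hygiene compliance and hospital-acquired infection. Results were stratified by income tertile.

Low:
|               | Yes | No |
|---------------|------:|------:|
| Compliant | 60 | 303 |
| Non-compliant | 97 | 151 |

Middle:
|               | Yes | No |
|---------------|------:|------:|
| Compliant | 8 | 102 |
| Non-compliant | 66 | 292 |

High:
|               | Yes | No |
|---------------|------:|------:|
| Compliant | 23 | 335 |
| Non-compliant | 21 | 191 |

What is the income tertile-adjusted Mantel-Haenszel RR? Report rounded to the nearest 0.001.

0.452

RR_MH = Σ(aᵢ·n₀ᵢ/nᵢ) / Σ(cᵢ·n₁ᵢ/nᵢ), with n₁ᵢ = aᵢ+bᵢ (exposed), n₀ᵢ = cᵢ+dᵢ (unexposed), nᵢ = n₁ᵢ+n₀ᵢ.
Stratum 1 (Low): n₁ = 363, n₀ = 248, n = 611; a·n₀/n = 60·248/611 = 24.3535; c·n₁/n = 97·363/611 = 57.6285
Stratum 2 (Middle): n₁ = 110, n₀ = 358, n = 468; a·n₀/n = 8·358/468 = 6.1197; c·n₁/n = 66·110/468 = 15.5128
Stratum 3 (High): n₁ = 358, n₀ = 212, n = 570; a·n₀/n = 23·212/570 = 8.5544; c·n₁/n = 21·358/570 = 13.1895
RR_MH = (24.3535 + 6.1197 + 8.5544) / (57.6285 + 15.5128 + 13.1895) = 39.0276 / 86.3308 = 0.45207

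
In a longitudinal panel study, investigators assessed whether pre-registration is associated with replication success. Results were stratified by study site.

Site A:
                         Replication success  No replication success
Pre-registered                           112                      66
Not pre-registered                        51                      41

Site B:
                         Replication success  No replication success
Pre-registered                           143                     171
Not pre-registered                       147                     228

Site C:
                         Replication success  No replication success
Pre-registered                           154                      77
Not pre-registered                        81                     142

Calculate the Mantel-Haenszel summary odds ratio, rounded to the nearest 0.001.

1.795

OR_MH = Σ(aᵢdᵢ/nᵢ) / Σ(bᵢcᵢ/nᵢ), where nᵢ is the stratum total.
Stratum 1 (Site A): n = 270; a·d/n = 112·41/270 = 17.0074; b·c/n = 66·51/270 = 12.4667
Stratum 2 (Site B): n = 689; a·d/n = 143·228/689 = 47.3208; b·c/n = 171·147/689 = 36.4833
Stratum 3 (Site C): n = 454; a·d/n = 154·142/454 = 48.1674; b·c/n = 77·81/454 = 13.7379
OR_MH = (17.0074 + 47.3208 + 48.1674) / (12.4667 + 36.4833 + 13.7379) = 112.4956 / 62.6879 = 1.79454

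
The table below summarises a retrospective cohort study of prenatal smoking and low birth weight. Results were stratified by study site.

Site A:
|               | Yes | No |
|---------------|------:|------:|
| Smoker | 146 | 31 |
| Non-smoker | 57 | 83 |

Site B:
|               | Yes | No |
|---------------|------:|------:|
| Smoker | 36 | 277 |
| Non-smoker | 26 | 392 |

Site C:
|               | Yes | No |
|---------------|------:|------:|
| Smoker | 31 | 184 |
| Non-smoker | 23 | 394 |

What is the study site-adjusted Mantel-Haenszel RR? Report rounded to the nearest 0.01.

RR_MH = Σ(aᵢ·n₀ᵢ/nᵢ) / Σ(cᵢ·n₁ᵢ/nᵢ), with n₁ᵢ = aᵢ+bᵢ (exposed), n₀ᵢ = cᵢ+dᵢ (unexposed), nᵢ = n₁ᵢ+n₀ᵢ.
Stratum 1 (Site A): n₁ = 177, n₀ = 140, n = 317; a·n₀/n = 146·140/317 = 64.4795; c·n₁/n = 57·177/317 = 31.8265
Stratum 2 (Site B): n₁ = 313, n₀ = 418, n = 731; a·n₀/n = 36·418/731 = 20.5855; c·n₁/n = 26·313/731 = 11.1327
Stratum 3 (Site C): n₁ = 215, n₀ = 417, n = 632; a·n₀/n = 31·417/632 = 20.4541; c·n₁/n = 23·215/632 = 7.8244
RR_MH = (64.4795 + 20.5855 + 20.4541) / (31.8265 + 11.1327 + 7.8244) = 105.5191 / 50.7836 = 2.07782

2.08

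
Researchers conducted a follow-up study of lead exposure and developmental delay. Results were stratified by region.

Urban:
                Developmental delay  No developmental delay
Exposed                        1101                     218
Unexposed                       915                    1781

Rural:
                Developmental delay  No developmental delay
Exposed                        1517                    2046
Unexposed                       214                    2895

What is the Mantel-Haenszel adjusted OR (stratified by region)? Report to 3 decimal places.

9.944

OR_MH = Σ(aᵢdᵢ/nᵢ) / Σ(bᵢcᵢ/nᵢ), where nᵢ is the stratum total.
Stratum 1 (Urban): n = 4015; a·d/n = 1101·1781/4015 = 488.3888; b·c/n = 218·915/4015 = 49.6812
Stratum 2 (Rural): n = 6672; a·d/n = 1517·2895/6672 = 658.2307; b·c/n = 2046·214/6672 = 65.6241
OR_MH = (488.3888 + 658.2307) / (49.6812 + 65.6241) = 1146.6195 / 115.3053 = 9.94420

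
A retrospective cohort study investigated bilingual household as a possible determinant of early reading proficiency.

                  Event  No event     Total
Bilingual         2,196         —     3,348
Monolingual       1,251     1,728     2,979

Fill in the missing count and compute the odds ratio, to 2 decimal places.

The missing cell is in the exposed row: 3348 − 2196 = 1152.
So a = 2196, b = 1152, c = 1251, d = 1728.
OR = (a·d)/(b·c) = (2196 × 1728) / (1152 × 1251) = 3794688 / 1441152 = 2.63309

2.63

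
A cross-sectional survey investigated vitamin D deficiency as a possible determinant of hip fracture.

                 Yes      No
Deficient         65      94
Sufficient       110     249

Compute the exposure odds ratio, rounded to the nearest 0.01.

1.57

Cells: a = 65, b = 94, c = 110, d = 249.
OR = (a·d)/(b·c) = (65 × 249) / (94 × 110) = 16185 / 10340 = 1.56528
The odds of hip fracture are about 1.57 times as high in the deficient group.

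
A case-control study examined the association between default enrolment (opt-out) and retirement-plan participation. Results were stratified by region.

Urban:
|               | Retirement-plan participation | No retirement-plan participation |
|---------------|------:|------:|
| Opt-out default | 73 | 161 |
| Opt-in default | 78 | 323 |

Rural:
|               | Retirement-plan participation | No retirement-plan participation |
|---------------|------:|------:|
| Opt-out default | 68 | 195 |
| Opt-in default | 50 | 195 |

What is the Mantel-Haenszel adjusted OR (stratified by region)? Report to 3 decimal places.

1.623

OR_MH = Σ(aᵢdᵢ/nᵢ) / Σ(bᵢcᵢ/nᵢ), where nᵢ is the stratum total.
Stratum 1 (Urban): n = 635; a·d/n = 73·323/635 = 37.1323; b·c/n = 161·78/635 = 19.7764
Stratum 2 (Rural): n = 508; a·d/n = 68·195/508 = 26.1024; b·c/n = 195·50/508 = 19.1929
OR_MH = (37.1323 + 26.1024) / (19.7764 + 19.1929) = 63.2346 / 38.9693 = 1.62268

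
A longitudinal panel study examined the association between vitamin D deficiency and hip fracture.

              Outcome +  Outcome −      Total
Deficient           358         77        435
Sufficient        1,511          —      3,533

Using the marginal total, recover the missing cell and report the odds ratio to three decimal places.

The missing cell is in the unexposed row: 3533 − 1511 = 2022.
So a = 358, b = 77, c = 1511, d = 2022.
OR = (a·d)/(b·c) = (358 × 2022) / (77 × 1511) = 723876 / 116347 = 6.22170

6.222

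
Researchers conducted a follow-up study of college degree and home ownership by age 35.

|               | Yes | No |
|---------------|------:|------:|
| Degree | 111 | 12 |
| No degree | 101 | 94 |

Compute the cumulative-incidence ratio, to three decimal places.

Cells: a = 111, b = 12, c = 101, d = 94.
Risk in exposed = 111/123 = 0.90244; risk in unexposed = 101/195 = 0.51795.
RR = 0.90244 / 0.51795 = 1.74233
The risk among the exposed is 1.74 times that among the unexposed.

1.742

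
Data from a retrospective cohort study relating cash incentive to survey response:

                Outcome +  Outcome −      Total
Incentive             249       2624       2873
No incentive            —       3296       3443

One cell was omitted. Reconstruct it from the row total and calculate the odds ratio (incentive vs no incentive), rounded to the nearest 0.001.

2.128

The missing cell is in the unexposed row: 3443 − 3296 = 147.
So a = 249, b = 2624, c = 147, d = 3296.
OR = (a·d)/(b·c) = (249 × 3296) / (2624 × 147) = 820704 / 385728 = 2.12768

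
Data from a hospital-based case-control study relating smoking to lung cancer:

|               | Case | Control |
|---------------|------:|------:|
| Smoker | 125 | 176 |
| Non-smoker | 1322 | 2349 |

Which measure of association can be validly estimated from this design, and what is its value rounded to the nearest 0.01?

Cells: a = 125, b = 176, c = 1322, d = 2349.
This is a hospital-based case-control study: participants were sampled on outcome status, so risks in the source population cannot be estimated directly — relative risk is not valid here. The odds ratio is the appropriate measure.
OR = (a·d)/(b·c) = (125 × 2349) / (176 × 1322) = 293625 / 232672 = 1.26197

1.26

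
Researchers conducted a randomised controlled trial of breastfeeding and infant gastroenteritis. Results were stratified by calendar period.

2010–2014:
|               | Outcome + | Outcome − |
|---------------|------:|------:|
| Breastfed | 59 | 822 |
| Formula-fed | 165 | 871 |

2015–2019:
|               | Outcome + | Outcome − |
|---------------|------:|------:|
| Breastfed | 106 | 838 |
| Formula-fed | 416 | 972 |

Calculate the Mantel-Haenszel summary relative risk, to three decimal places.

RR_MH = Σ(aᵢ·n₀ᵢ/nᵢ) / Σ(cᵢ·n₁ᵢ/nᵢ), with n₁ᵢ = aᵢ+bᵢ (exposed), n₀ᵢ = cᵢ+dᵢ (unexposed), nᵢ = n₁ᵢ+n₀ᵢ.
Stratum 1 (2010–2014): n₁ = 881, n₀ = 1036, n = 1917; a·n₀/n = 59·1036/1917 = 31.8852; c·n₁/n = 165·881/1917 = 75.8294
Stratum 2 (2015–2019): n₁ = 944, n₀ = 1388, n = 2332; a·n₀/n = 106·1388/2332 = 63.0909; c·n₁/n = 416·944/2332 = 168.3979
RR_MH = (31.8852 + 63.0909) / (75.8294 + 168.3979) = 94.9761 / 244.2274 = 0.38888

0.389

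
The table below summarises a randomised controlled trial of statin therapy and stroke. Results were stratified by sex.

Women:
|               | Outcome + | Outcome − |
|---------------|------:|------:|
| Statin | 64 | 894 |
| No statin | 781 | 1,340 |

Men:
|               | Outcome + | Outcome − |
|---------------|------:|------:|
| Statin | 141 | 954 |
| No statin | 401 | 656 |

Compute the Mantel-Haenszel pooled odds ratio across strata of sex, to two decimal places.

OR_MH = Σ(aᵢdᵢ/nᵢ) / Σ(bᵢcᵢ/nᵢ), where nᵢ is the stratum total.
Stratum 1 (Women): n = 3079; a·d/n = 64·1340/3079 = 27.8532; b·c/n = 894·781/3079 = 226.7665
Stratum 2 (Men): n = 2152; a·d/n = 141·656/2152 = 42.9814; b·c/n = 954·401/2152 = 177.7667
OR_MH = (27.8532 + 42.9814) / (226.7665 + 177.7667) = 70.8346 / 404.5332 = 0.17510

0.18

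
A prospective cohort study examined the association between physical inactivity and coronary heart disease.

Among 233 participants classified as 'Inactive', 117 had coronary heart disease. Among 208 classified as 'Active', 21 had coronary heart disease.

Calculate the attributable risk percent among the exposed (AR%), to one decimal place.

79.9

From the description: a = 117, b = 116, c = 21, d = 187.
Risk in exposed = 117/233 = 0.50215; risk in unexposed = 21/208 = 0.10096.
RR = 0.50215/0.10096 = 4.97364
AR% = (RR − 1)/RR × 100 = (4.97364 − 1)/4.97364 × 100 = 79.8940%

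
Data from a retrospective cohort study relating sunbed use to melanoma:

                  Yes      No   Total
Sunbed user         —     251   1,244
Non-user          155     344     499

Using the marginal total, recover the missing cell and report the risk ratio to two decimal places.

The missing cell is in the exposed row: 1244 − 251 = 993.
So a = 993, b = 251, c = 155, d = 344.
RR = [a/(a+b)] / [c/(c+d)] = (993/1244) / (155/499) = 0.79823/0.31062 = 2.56979

2.57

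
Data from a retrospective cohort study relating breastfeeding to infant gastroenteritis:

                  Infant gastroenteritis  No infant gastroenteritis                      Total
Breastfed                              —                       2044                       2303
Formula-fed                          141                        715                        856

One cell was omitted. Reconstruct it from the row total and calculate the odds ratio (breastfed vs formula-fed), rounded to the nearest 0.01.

The missing cell is in the exposed row: 2303 − 2044 = 259.
So a = 259, b = 2044, c = 141, d = 715.
OR = (a·d)/(b·c) = (259 × 715) / (2044 × 141) = 185185 / 288204 = 0.64255

0.64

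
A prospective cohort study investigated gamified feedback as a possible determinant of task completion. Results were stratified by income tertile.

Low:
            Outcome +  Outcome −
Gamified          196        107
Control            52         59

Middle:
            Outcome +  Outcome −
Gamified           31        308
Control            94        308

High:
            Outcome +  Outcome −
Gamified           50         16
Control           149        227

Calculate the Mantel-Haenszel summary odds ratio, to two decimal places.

OR_MH = Σ(aᵢdᵢ/nᵢ) / Σ(bᵢcᵢ/nᵢ), where nᵢ is the stratum total.
Stratum 1 (Low): n = 414; a·d/n = 196·59/414 = 27.9324; b·c/n = 107·52/414 = 13.4396
Stratum 2 (Middle): n = 741; a·d/n = 31·308/741 = 12.8853; b·c/n = 308·94/741 = 39.0715
Stratum 3 (High): n = 442; a·d/n = 50·227/442 = 25.6787; b·c/n = 16·149/442 = 5.3937
OR_MH = (27.9324 + 12.8853 + 25.6787) / (13.4396 + 39.0715 + 5.3937) = 66.4964 / 57.9048 = 1.14837

1.15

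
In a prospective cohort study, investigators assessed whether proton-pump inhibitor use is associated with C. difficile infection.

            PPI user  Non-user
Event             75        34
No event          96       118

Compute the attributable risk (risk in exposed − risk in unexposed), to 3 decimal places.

Reading the table with exposure as columns: a = 75 (PPI user, case), b = 96 (PPI user, non-case), c = 34 (Non-user, case), d = 118.
Risk in exposed = 75/171 = 0.438596; risk in unexposed = 34/152 = 0.223684.
Risk difference = 0.438596 − 0.223684 = 0.214912

0.215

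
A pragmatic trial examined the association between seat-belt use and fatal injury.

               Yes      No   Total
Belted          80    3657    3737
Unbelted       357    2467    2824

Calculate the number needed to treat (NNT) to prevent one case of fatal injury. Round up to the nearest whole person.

Risk in treated group = 80/3737 = 0.02141; risk in control = 357/2824 = 0.12642.
Absolute risk reduction = 0.12642 − 0.02141 = 0.10501
NNT = 1 / ARR = 1 / 0.10501 = 9.523 → round up → 10

10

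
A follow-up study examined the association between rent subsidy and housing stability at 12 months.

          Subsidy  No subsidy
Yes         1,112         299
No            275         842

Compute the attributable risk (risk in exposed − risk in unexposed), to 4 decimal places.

Reading the table with exposure as columns: a = 1112 (Subsidy, case), b = 275 (Subsidy, non-case), c = 299 (No subsidy, case), d = 842.
Risk in exposed = 1112/1387 = 0.801730; risk in unexposed = 299/1141 = 0.262051.
Risk difference = 0.801730 − 0.262051 = 0.539680

0.5397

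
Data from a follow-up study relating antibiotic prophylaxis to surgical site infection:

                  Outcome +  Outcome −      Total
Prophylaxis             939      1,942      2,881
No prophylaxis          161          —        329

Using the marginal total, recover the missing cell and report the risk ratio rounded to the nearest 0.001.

0.666

The missing cell is in the unexposed row: 329 − 161 = 168.
So a = 939, b = 1942, c = 161, d = 168.
RR = [a/(a+b)] / [c/(c+d)] = (939/2881) / (161/329) = 0.32593/0.48936 = 0.66603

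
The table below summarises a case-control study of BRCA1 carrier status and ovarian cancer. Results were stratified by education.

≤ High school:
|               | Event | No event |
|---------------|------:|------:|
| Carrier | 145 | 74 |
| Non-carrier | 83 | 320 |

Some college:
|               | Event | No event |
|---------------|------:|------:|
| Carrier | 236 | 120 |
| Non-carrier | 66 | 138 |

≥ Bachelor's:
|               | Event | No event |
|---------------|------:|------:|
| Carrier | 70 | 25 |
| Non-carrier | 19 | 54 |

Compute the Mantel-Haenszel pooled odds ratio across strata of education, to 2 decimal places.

OR_MH = Σ(aᵢdᵢ/nᵢ) / Σ(bᵢcᵢ/nᵢ), where nᵢ is the stratum total.
Stratum 1 (≤ High school): n = 622; a·d/n = 145·320/622 = 74.5981; b·c/n = 74·83/622 = 9.8746
Stratum 2 (Some college): n = 560; a·d/n = 236·138/560 = 58.1571; b·c/n = 120·66/560 = 14.1429
Stratum 3 (≥ Bachelor's): n = 168; a·d/n = 70·54/168 = 22.5000; b·c/n = 25·19/168 = 2.8274
OR_MH = (74.5981 + 58.1571 + 22.5000) / (9.8746 + 14.1429 + 2.8274) = 155.2552 / 26.8448 = 5.78343

5.78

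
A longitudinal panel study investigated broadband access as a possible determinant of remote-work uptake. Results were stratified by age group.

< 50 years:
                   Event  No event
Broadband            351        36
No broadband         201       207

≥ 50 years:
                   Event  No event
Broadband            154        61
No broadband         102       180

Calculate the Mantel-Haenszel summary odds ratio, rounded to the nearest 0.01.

6.81

OR_MH = Σ(aᵢdᵢ/nᵢ) / Σ(bᵢcᵢ/nᵢ), where nᵢ is the stratum total.
Stratum 1 (< 50 years): n = 795; a·d/n = 351·207/795 = 91.3925; b·c/n = 36·201/795 = 9.1019
Stratum 2 (≥ 50 years): n = 497; a·d/n = 154·180/497 = 55.7746; b·c/n = 61·102/497 = 12.5191
OR_MH = (91.3925 + 55.7746) / (9.1019 + 12.5191) = 147.1671 / 21.6210 = 6.80667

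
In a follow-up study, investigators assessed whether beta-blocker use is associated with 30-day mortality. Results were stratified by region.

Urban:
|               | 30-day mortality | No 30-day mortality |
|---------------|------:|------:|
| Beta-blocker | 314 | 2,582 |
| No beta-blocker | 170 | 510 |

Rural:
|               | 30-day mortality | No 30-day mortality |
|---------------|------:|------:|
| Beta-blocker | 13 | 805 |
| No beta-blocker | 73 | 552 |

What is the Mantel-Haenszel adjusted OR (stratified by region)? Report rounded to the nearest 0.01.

0.30

OR_MH = Σ(aᵢdᵢ/nᵢ) / Σ(bᵢcᵢ/nᵢ), where nᵢ is the stratum total.
Stratum 1 (Urban): n = 3576; a·d/n = 314·510/3576 = 44.7819; b·c/n = 2582·170/3576 = 122.7461
Stratum 2 (Rural): n = 1443; a·d/n = 13·552/1443 = 4.9730; b·c/n = 805·73/1443 = 40.7242
OR_MH = (44.7819 + 4.9730) / (122.7461 + 40.7242) = 49.7549 / 163.4703 = 0.30437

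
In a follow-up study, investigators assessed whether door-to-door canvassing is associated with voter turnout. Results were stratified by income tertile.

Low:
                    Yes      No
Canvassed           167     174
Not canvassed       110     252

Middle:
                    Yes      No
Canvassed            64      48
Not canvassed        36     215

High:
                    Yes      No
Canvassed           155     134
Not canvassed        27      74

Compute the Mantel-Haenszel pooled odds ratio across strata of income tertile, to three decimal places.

3.082

OR_MH = Σ(aᵢdᵢ/nᵢ) / Σ(bᵢcᵢ/nᵢ), where nᵢ is the stratum total.
Stratum 1 (Low): n = 703; a·d/n = 167·252/703 = 59.8634; b·c/n = 174·110/703 = 27.2262
Stratum 2 (Middle): n = 363; a·d/n = 64·215/363 = 37.9063; b·c/n = 48·36/363 = 4.7603
Stratum 3 (High): n = 390; a·d/n = 155·74/390 = 29.4103; b·c/n = 134·27/390 = 9.2769
OR_MH = (59.8634 + 37.9063 + 29.4103) / (27.2262 + 4.7603 + 9.2769) = 127.1800 / 41.2634 = 3.08215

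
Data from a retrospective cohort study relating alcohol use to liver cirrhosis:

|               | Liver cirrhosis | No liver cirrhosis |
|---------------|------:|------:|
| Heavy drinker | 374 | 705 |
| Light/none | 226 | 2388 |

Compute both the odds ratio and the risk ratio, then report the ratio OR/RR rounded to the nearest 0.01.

Cells: a = 374, b = 705, c = 226, d = 2388.
OR = (374·2388)/(705·226) = 893112/159330 = 5.60542
Risk in exposed = 374/1079 = 0.34662; risk in unexposed = 226/2614 = 0.08646; RR = 4.00910
OR/RR = 5.60542 / 4.00910 = 1.39817
The outcome is not rare, so the OR lies further from 1 than the RR.

1.40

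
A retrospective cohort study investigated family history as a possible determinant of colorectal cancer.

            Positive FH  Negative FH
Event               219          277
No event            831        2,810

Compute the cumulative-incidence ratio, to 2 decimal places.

2.32

Reading the table with exposure as columns: a = 219 (Positive FH, case), b = 831 (Positive FH, non-case), c = 277 (Negative FH, case), d = 2810.
Risk in exposed = 219/1050 = 0.20857; risk in unexposed = 277/3087 = 0.08973.
RR = 0.20857 / 0.08973 = 2.32440
The risk among the exposed is 2.32 times that among the unexposed.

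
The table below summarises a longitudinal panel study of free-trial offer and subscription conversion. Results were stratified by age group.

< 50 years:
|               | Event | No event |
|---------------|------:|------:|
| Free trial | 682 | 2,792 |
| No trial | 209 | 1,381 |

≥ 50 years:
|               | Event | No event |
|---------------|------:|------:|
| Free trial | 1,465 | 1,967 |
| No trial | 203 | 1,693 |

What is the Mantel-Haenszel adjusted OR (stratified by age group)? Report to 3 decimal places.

OR_MH = Σ(aᵢdᵢ/nᵢ) / Σ(bᵢcᵢ/nᵢ), where nᵢ is the stratum total.
Stratum 1 (< 50 years): n = 5064; a·d/n = 682·1381/5064 = 185.9878; b·c/n = 2792·209/5064 = 115.2306
Stratum 2 (≥ 50 years): n = 5328; a·d/n = 1465·1693/5328 = 465.5114; b·c/n = 1967·203/5328 = 74.9439
OR_MH = (185.9878 + 465.5114) / (115.2306 + 74.9439) = 651.4992 / 190.1745 = 3.42580

3.426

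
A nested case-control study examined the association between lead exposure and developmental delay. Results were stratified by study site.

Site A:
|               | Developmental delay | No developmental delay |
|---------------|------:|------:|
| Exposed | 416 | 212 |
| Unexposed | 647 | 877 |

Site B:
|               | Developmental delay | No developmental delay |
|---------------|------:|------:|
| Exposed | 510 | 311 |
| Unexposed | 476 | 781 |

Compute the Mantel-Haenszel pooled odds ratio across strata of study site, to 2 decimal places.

OR_MH = Σ(aᵢdᵢ/nᵢ) / Σ(bᵢcᵢ/nᵢ), where nᵢ is the stratum total.
Stratum 1 (Site A): n = 2152; a·d/n = 416·877/2152 = 169.5316; b·c/n = 212·647/2152 = 63.7379
Stratum 2 (Site B): n = 2078; a·d/n = 510·781/2078 = 191.6795; b·c/n = 311·476/2078 = 71.2397
OR_MH = (169.5316 + 191.6795) / (63.7379 + 71.2397) = 361.2111 / 134.9776 = 2.67608

2.68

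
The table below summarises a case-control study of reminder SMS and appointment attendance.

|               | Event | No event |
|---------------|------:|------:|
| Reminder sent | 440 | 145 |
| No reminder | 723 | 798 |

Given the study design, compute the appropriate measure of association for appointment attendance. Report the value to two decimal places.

Cells: a = 440, b = 145, c = 723, d = 798.
This is a case-control study: participants were sampled on outcome status, so risks in the source population cannot be estimated directly — relative risk is not valid here. The odds ratio is the appropriate measure.
OR = (a·d)/(b·c) = (440 × 798) / (145 × 723) = 351120 / 104835 = 3.34926

3.35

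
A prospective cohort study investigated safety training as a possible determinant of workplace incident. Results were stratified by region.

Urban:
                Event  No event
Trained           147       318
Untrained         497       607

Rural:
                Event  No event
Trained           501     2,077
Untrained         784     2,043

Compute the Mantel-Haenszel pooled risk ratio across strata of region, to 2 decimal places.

RR_MH = Σ(aᵢ·n₀ᵢ/nᵢ) / Σ(cᵢ·n₁ᵢ/nᵢ), with n₁ᵢ = aᵢ+bᵢ (exposed), n₀ᵢ = cᵢ+dᵢ (unexposed), nᵢ = n₁ᵢ+n₀ᵢ.
Stratum 1 (Urban): n₁ = 465, n₀ = 1104, n = 1569; a·n₀/n = 147·1104/1569 = 103.4340; c·n₁/n = 497·465/1569 = 147.2945
Stratum 2 (Rural): n₁ = 2578, n₀ = 2827, n = 5405; a·n₀/n = 501·2827/5405 = 262.0401; c·n₁/n = 784·2578/5405 = 373.9412
RR_MH = (103.4340 + 262.0401) / (147.2945 + 373.9412) = 365.4742 / 521.2356 = 0.70117

0.70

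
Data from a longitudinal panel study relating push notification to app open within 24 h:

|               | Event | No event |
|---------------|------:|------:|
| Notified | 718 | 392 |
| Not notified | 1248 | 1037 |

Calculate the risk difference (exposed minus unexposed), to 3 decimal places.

Cells: a = 718, b = 392, c = 1248, d = 1037.
Risk in exposed = 718/1110 = 0.646847; risk in unexposed = 1248/2285 = 0.546171.
Risk difference = 0.646847 − 0.546171 = 0.100676

0.101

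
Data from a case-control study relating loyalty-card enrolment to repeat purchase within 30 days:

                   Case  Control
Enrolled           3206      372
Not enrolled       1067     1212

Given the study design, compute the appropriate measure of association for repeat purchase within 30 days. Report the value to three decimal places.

Cells: a = 3206, b = 372, c = 1067, d = 1212.
This is a case-control study: participants were sampled on outcome status, so risks in the source population cannot be estimated directly — relative risk is not valid here. The odds ratio is the appropriate measure.
OR = (a·d)/(b·c) = (3206 × 1212) / (372 × 1067) = 3885672 / 396924 = 9.78946

9.789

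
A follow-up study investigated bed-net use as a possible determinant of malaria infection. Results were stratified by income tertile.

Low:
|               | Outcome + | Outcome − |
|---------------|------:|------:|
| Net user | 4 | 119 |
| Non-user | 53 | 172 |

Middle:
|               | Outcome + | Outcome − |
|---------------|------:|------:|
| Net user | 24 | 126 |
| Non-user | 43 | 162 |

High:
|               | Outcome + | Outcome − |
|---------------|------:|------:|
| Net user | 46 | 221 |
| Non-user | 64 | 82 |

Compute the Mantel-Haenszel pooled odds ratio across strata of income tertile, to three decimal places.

0.326

OR_MH = Σ(aᵢdᵢ/nᵢ) / Σ(bᵢcᵢ/nᵢ), where nᵢ is the stratum total.
Stratum 1 (Low): n = 348; a·d/n = 4·172/348 = 1.9770; b·c/n = 119·53/348 = 18.1236
Stratum 2 (Middle): n = 355; a·d/n = 24·162/355 = 10.9521; b·c/n = 126·43/355 = 15.2620
Stratum 3 (High): n = 413; a·d/n = 46·82/413 = 9.1332; b·c/n = 221·64/413 = 34.2470
OR_MH = (1.9770 + 10.9521 + 9.1332) / (18.1236 + 15.2620 + 34.2470) = 22.0623 / 67.6325 = 0.32621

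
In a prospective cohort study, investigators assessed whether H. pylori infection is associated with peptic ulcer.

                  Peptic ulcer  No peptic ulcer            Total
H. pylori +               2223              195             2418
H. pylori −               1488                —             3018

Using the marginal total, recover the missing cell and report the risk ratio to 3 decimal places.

The missing cell is in the unexposed row: 3018 − 1488 = 1530.
So a = 2223, b = 195, c = 1488, d = 1530.
RR = [a/(a+b)] / [c/(c+d)] = (2223/2418) / (1488/3018) = 0.91935/0.49304 = 1.86466

1.865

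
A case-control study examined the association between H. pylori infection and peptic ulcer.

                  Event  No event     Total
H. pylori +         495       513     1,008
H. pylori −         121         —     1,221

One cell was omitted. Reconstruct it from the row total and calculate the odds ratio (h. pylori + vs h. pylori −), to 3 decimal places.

8.772

The missing cell is in the unexposed row: 1221 − 121 = 1100.
So a = 495, b = 513, c = 121, d = 1100.
OR = (a·d)/(b·c) = (495 × 1100) / (513 × 121) = 544500 / 62073 = 8.77193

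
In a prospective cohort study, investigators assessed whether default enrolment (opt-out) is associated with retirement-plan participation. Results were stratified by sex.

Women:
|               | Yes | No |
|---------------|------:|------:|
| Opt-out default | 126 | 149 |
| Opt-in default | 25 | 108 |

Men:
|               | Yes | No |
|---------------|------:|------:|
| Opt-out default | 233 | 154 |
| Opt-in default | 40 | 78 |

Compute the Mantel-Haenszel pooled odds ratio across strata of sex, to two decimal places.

3.25

OR_MH = Σ(aᵢdᵢ/nᵢ) / Σ(bᵢcᵢ/nᵢ), where nᵢ is the stratum total.
Stratum 1 (Women): n = 408; a·d/n = 126·108/408 = 33.3529; b·c/n = 149·25/408 = 9.1299
Stratum 2 (Men): n = 505; a·d/n = 233·78/505 = 35.9881; b·c/n = 154·40/505 = 12.1980
OR_MH = (33.3529 + 35.9881) / (9.1299 + 12.1980) = 69.3411 / 21.3279 = 3.25119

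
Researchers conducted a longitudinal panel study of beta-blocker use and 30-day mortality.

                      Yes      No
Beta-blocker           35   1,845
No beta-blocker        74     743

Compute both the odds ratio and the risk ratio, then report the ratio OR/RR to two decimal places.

0.93

Cells: a = 35, b = 1845, c = 74, d = 743.
OR = (35·743)/(1845·74) = 26005/136530 = 0.19047
Risk in exposed = 35/1880 = 0.01862; risk in unexposed = 74/817 = 0.09058; RR = 0.20554
OR/RR = 0.19047 / 0.20554 = 0.92668
The outcome is rare in both groups, so OR ≈ RR (ratio near 1).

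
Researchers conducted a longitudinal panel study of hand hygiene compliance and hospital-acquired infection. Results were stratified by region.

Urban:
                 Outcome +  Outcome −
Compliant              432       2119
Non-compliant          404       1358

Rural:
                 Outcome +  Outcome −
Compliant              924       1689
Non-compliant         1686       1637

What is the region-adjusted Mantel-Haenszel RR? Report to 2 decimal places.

0.71

RR_MH = Σ(aᵢ·n₀ᵢ/nᵢ) / Σ(cᵢ·n₁ᵢ/nᵢ), with n₁ᵢ = aᵢ+bᵢ (exposed), n₀ᵢ = cᵢ+dᵢ (unexposed), nᵢ = n₁ᵢ+n₀ᵢ.
Stratum 1 (Urban): n₁ = 2551, n₀ = 1762, n = 4313; a·n₀/n = 432·1762/4313 = 176.4860; c·n₁/n = 404·2551/4313 = 238.9529
Stratum 2 (Rural): n₁ = 2613, n₀ = 3323, n = 5936; a·n₀/n = 924·3323/5936 = 517.2594; c·n₁/n = 1686·2613/5936 = 742.1695
RR_MH = (176.4860 + 517.2594) / (238.9529 + 742.1695) = 693.7454 / 981.1224 = 0.70709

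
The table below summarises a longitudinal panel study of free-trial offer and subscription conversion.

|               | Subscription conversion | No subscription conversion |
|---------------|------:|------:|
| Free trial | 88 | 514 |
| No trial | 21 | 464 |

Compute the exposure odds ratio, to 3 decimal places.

3.783

Cells: a = 88, b = 514, c = 21, d = 464.
OR = (a·d)/(b·c) = (88 × 464) / (514 × 21) = 40832 / 10794 = 3.78284
The odds of subscription conversion are about 3.78 times as high in the free trial group.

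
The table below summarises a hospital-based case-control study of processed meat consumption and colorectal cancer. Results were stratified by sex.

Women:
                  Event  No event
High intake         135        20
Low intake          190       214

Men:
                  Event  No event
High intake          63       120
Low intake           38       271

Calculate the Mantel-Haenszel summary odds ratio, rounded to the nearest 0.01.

OR_MH = Σ(aᵢdᵢ/nᵢ) / Σ(bᵢcᵢ/nᵢ), where nᵢ is the stratum total.
Stratum 1 (Women): n = 559; a·d/n = 135·214/559 = 51.6816; b·c/n = 20·190/559 = 6.7979
Stratum 2 (Men): n = 492; a·d/n = 63·271/492 = 34.7012; b·c/n = 120·38/492 = 9.2683
OR_MH = (51.6816 + 34.7012) / (6.7979 + 9.2683) = 86.3828 / 16.0661 = 5.37670

5.38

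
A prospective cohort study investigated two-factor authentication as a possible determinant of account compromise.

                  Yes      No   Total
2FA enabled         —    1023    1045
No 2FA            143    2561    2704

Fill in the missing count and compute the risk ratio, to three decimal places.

The missing cell is in the exposed row: 1045 − 1023 = 22.
So a = 22, b = 1023, c = 143, d = 2561.
RR = [a/(a+b)] / [c/(c+d)] = (22/1045) / (143/2704) = 0.02105/0.05288 = 0.39809

0.398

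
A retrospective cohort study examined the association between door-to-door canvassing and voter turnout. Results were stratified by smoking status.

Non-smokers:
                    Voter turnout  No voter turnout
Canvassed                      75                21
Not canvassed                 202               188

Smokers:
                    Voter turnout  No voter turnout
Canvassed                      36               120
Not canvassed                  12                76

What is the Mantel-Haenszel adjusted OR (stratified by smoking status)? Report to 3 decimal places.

OR_MH = Σ(aᵢdᵢ/nᵢ) / Σ(bᵢcᵢ/nᵢ), where nᵢ is the stratum total.
Stratum 1 (Non-smokers): n = 486; a·d/n = 75·188/486 = 29.0123; b·c/n = 21·202/486 = 8.7284
Stratum 2 (Smokers): n = 244; a·d/n = 36·76/244 = 11.2131; b·c/n = 120·12/244 = 5.9016
OR_MH = (29.0123 + 11.2131) / (8.7284 + 5.9016) = 40.2255 / 14.6300 = 2.74951

2.750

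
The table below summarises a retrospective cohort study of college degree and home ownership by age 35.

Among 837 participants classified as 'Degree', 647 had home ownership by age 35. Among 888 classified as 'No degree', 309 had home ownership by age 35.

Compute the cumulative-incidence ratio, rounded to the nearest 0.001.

2.221

From the description: a = 647, b = 190, c = 309, d = 579.
Risk in exposed = 647/837 = 0.77300; risk in unexposed = 309/888 = 0.34797.
RR = 0.77300 / 0.34797 = 2.22143
The risk among the exposed is 2.22 times that among the unexposed.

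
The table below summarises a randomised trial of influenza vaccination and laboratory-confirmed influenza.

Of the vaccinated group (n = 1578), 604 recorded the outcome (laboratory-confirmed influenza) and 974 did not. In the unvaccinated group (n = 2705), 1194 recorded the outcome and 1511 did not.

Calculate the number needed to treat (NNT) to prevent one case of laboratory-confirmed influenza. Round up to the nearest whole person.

18

Risk in treated group = 604/1578 = 0.38276; risk in control = 1194/2705 = 0.44140.
Absolute risk reduction = 0.44140 − 0.38276 = 0.05864
NNT = 1 / ARR = 1 / 0.05864 = 17.053 → round up → 18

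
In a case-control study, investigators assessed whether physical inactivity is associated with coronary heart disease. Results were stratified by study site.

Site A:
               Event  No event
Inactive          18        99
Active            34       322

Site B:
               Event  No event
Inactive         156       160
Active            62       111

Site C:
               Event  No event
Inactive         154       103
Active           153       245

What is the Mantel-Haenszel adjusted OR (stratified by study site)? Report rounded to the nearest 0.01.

OR_MH = Σ(aᵢdᵢ/nᵢ) / Σ(bᵢcᵢ/nᵢ), where nᵢ is the stratum total.
Stratum 1 (Site A): n = 473; a·d/n = 18·322/473 = 12.2537; b·c/n = 99·34/473 = 7.1163
Stratum 2 (Site B): n = 489; a·d/n = 156·111/489 = 35.4110; b·c/n = 160·62/489 = 20.2863
Stratum 3 (Site C): n = 655; a·d/n = 154·245/655 = 57.6031; b·c/n = 103·153/655 = 24.0595
OR_MH = (12.2537 + 35.4110 + 57.6031) / (7.1163 + 20.2863 + 24.0595) = 105.2678 / 51.4621 = 2.04554

2.05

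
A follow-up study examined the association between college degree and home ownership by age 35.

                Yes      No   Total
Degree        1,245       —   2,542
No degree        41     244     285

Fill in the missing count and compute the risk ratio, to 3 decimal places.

The missing cell is in the exposed row: 2542 − 1245 = 1297.
So a = 1245, b = 1297, c = 41, d = 244.
RR = [a/(a+b)] / [c/(c+d)] = (1245/2542) / (41/285) = 0.48977/0.14386 = 3.40451

3.405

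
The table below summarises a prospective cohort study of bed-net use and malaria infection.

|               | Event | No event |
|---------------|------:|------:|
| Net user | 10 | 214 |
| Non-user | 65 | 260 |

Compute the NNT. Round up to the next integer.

7

Risk in treated group = 10/224 = 0.04464; risk in control = 65/325 = 0.20000.
Absolute risk reduction = 0.20000 − 0.04464 = 0.15536
NNT = 1 / ARR = 1 / 0.15536 = 6.437 → round up → 7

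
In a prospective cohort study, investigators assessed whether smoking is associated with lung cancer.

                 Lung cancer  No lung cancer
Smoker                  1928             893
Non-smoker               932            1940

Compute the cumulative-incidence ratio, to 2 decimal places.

Cells: a = 1928, b = 893, c = 932, d = 1940.
Risk in exposed = 1928/2821 = 0.68345; risk in unexposed = 932/2872 = 0.32451.
RR = 0.68345 / 0.32451 = 2.10607
The risk among the exposed is 2.11 times that among the unexposed.

2.11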